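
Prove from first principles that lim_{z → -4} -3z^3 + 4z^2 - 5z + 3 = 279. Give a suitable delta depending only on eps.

Suppose eps > 0. We want delta > 0 such that 0 < |z + 4| < delta implies |(-3z^3 + 4z^2 - 5z + 3) − 279| < eps.
(-3z^3 + 4z^2 - 5z + 3) − 279 = -3z^3 + 4z^2 - 5z - 276 = (z + 4)(-3z^2 + 16z - 69).
So |(-3z^3 + 4z^2 - 5z + 3) − 279| = |z + 4|·|-3z^2 + 16z - 69|.
Assume first that |z + 4| < 1, so |z| < 5. Then |-3z^2 + 16z - 69| ≤ 3·5^2 + 16·5 + 69 = 224.
Hence |(-3z^3 + 4z^2 - 5z + 3) − 279| ≤ 224|z + 4| < eps provided |z + 4| < eps/224.
Take delta = min(1, eps/224). Then 0 < |z + 4| < delta gives both |z + 4| < 1 and |z + 4| < eps/224, so |(-3z^3 + 4z^2 - 5z + 3) − 279| < eps.

delta = min(1, eps/224)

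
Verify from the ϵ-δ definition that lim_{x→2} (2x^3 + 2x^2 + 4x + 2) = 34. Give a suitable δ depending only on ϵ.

Suppose ϵ > 0. We want δ > 0 such that 0 < |x − 2| < δ implies |(2x^3 + 2x^2 + 4x + 2) − 34| < ϵ.
(2x^3 + 2x^2 + 4x + 2) − 34 = 2x^3 + 2x^2 + 4x - 32 = (x − 2)(2x^2 + 6x + 16).
So |(2x^3 + 2x^2 + 4x + 2) − 34| = |x − 2|·|2x^2 + 6x + 16|.
Require δ ≤ 2. Then |x − 2| < 2 gives |x| < 4, and by the triangle inequality |2x^2 + 6x + 16| ≤ 2·4^2 + 6·4 + 16 = 72.
Hence |(2x^3 + 2x^2 + 4x + 2) − 34| ≤ 72|x − 2| < ϵ provided |x − 2| < ϵ/72.
Take δ = min(2, ϵ/72). Then 0 < |x − 2| < δ gives both |x − 2| < 2 and |x − 2| < ϵ/72, so |(2x^3 + 2x^2 + 4x + 2) − 34| < ϵ.

δ = min(2, ϵ/72)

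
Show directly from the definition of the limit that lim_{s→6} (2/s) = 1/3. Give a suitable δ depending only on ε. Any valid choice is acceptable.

Let ε > 0 be given. We seek δ > 0 such that 0 < |s − 6| < δ implies |2/s − (1/3)| < ε.
|2/s − (1/3)| = 2·|6 − s|/(6·|s|) = 2|s − 6|/(6|s|).
Require δ ≤ 3 so that |s| > 6 − 3 = 3, hence 6|s| > 18.
Then |2/s − (1/3)| < 2|s − 6|/18, which is < ε when |s − 6| < 9ε.
Take δ = min(3, 9ε). Then 0 < |s − 6| < δ gives both |s − 6| < 3 and |s − 6| < 9ε, so |2/s − (1/3)| < ε.

δ = min(3, 9ε)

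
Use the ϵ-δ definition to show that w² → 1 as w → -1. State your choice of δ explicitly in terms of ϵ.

Suppose ϵ > 0. We seek δ > 0 with 0 < |w + 1| < δ ⇒ |w² − 1| < ϵ.
Factor: w² − 1 = (w + 1)(w - 1), so |w² − 1| = |w + 1|·|w - 1|.
Restrict δ ≤ 1. Then |w + 1| < 1 gives |w| < 2, so by the triangle inequality |w - 1| ≤ 2 + 1 = 3.
Hence |w² − 1| ≤ 3|w + 1|, which is < ϵ once |w + 1| < ϵ/3.
Take δ = min(1, ϵ/3). If 0 < |w + 1| < δ then both bounds hold and |w² − 1| ≤ 3|w + 1| < 3·(ϵ/3) = ϵ.

δ = min(1, ϵ/3)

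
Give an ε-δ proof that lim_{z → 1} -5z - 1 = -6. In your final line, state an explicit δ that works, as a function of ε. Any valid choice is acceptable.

Fix ε > 0. We need δ > 0 so that 0 < |z − 1| < δ implies |(-5z - 1) + 6| < ε.
Since (-5z - 1) + 6 = -5(z − 1), we have |(-5z - 1) + 6| = 5|z − 1|.
So 5|z − 1| < ε exactly when |z − 1| < ε/5.
Take δ = ε/5. If 0 < |z − 1| < δ then |(-5z - 1) + 6| = 5|z − 1| < 5·(ε/5) = ε.

δ = ε/5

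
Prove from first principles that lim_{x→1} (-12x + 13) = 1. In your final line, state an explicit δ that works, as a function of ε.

Fix ε > 0. We need δ > 0 so that 0 < |x − 1| < δ implies |(-12x + 13) − 1| < ε.
Since (-12x + 13) − 1 = -12(x − 1), we have |(-12x + 13) − 1| = 12|x − 1|.
Thus it suffices that |x − 1| < ε/12.
Choosing δ = ε/12 gives |(-12x + 13) − 1| = 12|x − 1| < ε whenever |x − 1| < δ.

δ = ε/12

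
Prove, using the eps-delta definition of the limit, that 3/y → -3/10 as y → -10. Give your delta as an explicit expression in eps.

delta = min(5, (50/3)eps)

Fix eps > 0. We seek delta > 0 such that 0 < |y + 10| < delta implies |3/y + 3/10| < eps.
|3/y + 3/10| = 3·|-10 − y|/(10·|y|) = 3|y + 10|/(10|y|).
Restrict delta ≤ 5. Then |y + 10| < 5 gives |y| > 5, so 10|y| > 50.
Then |3/y + 3/10| < 3|y + 10|/50, which is < eps when |y + 10| < (50/3)eps.
Take delta = min(5, (50/3)eps). Then 0 < |y + 10| < delta gives both |y + 10| < 5 and |y + 10| < (50/3)eps, so |3/y + 3/10| < eps.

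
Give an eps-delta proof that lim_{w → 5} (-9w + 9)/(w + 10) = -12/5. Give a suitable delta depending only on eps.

delta = min(15/2, (25/22)eps)

Suppose eps > 0. We want delta > 0 with 0 < |w − 5| < delta ⇒ |(-9w + 9)/(w + 10) + 12/5| < eps.
Combining over a common denominator, (-9w + 9)/(w + 10) + 12/5 = [(-9w + 9)·15 − (-36)·(w + 10)] / [15·(w + 10)] = -99(w − 5) / (15(w + 10)).
So |(-9w + 9)/(w + 10) + 12/5| = 99|w − 5| / (15·|w + 10|).
Require delta ≤ 15/2, so |w + 10| ≥ |15| − |w − 5| > 15 − 15/2 = 15/2.
Hence |(-9w + 9)/(w + 10) + 12/5| < 99|w − 5|/(15·(15/2)) = (22/25)|w − 5|, which is < eps once |w − 5| < (25/22)eps.
Take delta = min(15/2, (25/22)eps). Then 0 < |w − 5| < delta forces both bounds, so |(-9w + 9)/(w + 10) + 12/5| < eps.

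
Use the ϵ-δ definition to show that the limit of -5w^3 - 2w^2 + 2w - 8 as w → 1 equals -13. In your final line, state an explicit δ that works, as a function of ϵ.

δ = min(1, ϵ/39)

Let ϵ > 0. We want δ > 0 such that 0 < |w − 1| < δ implies |(-5w^3 - 2w^2 + 2w - 8) + 13| < ϵ.
(-5w^3 - 2w^2 + 2w - 8) + 13 = -5w^3 - 2w^2 + 2w + 5 = (w − 1)(-5w^2 - 7w - 5).
So |(-5w^3 - 2w^2 + 2w - 8) + 13| = |w − 1|·|-5w^2 - 7w - 5|.
Assume first that |w − 1| < 1, so |w| < 2. Then |-5w^2 - 7w - 5| ≤ 5·2^2 + 7·2 + 5 = 39.
Hence |(-5w^3 - 2w^2 + 2w - 8) + 13| ≤ 39|w − 1| < ϵ provided |w − 1| < ϵ/39.
Take δ = min(1, ϵ/39). Then 0 < |w − 1| < δ gives both |w − 1| < 1 and |w − 1| < ϵ/39, so |(-5w^3 - 2w^2 + 2w - 8) + 13| < ϵ.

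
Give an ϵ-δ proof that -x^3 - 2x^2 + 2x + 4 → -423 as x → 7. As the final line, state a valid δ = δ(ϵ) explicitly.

Let ϵ > 0. We want δ > 0 such that 0 < |x − 7| < δ implies |(-x^3 - 2x^2 + 2x + 4) + 423| < ϵ.
(-x^3 - 2x^2 + 2x + 4) + 423 = -x^3 - 2x^2 + 2x + 427 = (x − 7)(-x^2 - 9x - 61).
So |(-x^3 - 2x^2 + 2x + 4) + 423| = |x − 7|·|-x^2 - 9x - 61|.
Require δ ≤ 1. Then |x − 7| < 1 gives |x| < 8, and by the triangle inequality |-x^2 - 9x - 61| ≤ 8^2 + 9·8 + 61 = 197.
Hence |(-x^3 - 2x^2 + 2x + 4) + 423| ≤ 197|x − 7| < ϵ provided |x − 7| < ϵ/197.
Take δ = min(1, ϵ/197). Then 0 < |x − 7| < δ gives both |x − 7| < 1 and |x − 7| < ϵ/197, so |(-x^3 - 2x^2 + 2x + 4) + 423| < ϵ.

δ = min(1, ϵ/197)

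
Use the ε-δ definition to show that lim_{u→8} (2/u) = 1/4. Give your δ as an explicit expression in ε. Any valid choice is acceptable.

δ = min(4, 16ε)

Let ε > 0 be given. We seek δ > 0 such that 0 < |u − 8| < δ implies |2/u − (1/4)| < ε.
|2/u − (1/4)| = 2·|8 − u|/(8·|u|) = 2|u − 8|/(8|u|).
Restrict δ ≤ 4. Then |u − 8| < 4 gives |u| > 4, so 8|u| > 32.
Then |2/u − (1/4)| < 2|u − 8|/32, which is < ε when |u − 8| < 16ε.
Take δ = min(4, 16ε). Then 0 < |u − 8| < δ gives both |u − 8| < 4 and |u − 8| < 16ε, so |2/u − (1/4)| < ε.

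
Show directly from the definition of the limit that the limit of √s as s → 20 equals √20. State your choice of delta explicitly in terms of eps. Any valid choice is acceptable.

Let eps > 0 be given. We want delta > 0 such that 0 < |s − 20| < delta implies |√s − √20| < eps.
Multiplying by the conjugate, |√s − √20| = |s − 20|/(√s + √20).
Restrict delta ≤ 20 so that |s − 20| < 20 forces s > 0, and then √s + √20 > √20.
Hence |√s − √20| < |s − 20|/√20, which is < eps once |s − 20| < √20·eps.
Take delta = min(20, √20·eps). If 0 < |s − 20| < delta then s > 0 and |√s − √20| < |s − 20|/√20 < eps.

delta = min(20, √20·eps)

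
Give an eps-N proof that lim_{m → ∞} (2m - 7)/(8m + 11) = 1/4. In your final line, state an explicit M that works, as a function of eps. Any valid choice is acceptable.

Let eps > 0. For m ≥ 1, |(2m - 7)/(8m + 11) − (1/4)| = |-78|/(8(8m + 11)) = 78/(8(8m + 11)).
Since 8m + 11 ≥ 8m for m ≥ 1, this is ≤ 78/(8·8m) = (39/32)/m.
So |(2m - 7)/(8m + 11) − (1/4)| < eps whenever m > (39/32)/eps.
Take M = (39/32)/eps. If m > M then |(2m - 7)/(8m + 11) − (1/4)| ≤ (39/32)/m < eps.

M = (39/32)/eps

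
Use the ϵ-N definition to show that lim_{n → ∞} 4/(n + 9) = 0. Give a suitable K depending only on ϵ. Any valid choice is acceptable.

K = 4/ϵ

Let ϵ > 0. For n ≥ 1, |4/(n + 9) − 0| = 4/(n + 9) ≤ 4/n.
We need 4/n < ϵ, i.e. n > 4/ϵ.
Take K = 4/ϵ. If n > K then |4/(n + 9)| ≤ 4/n < ϵ.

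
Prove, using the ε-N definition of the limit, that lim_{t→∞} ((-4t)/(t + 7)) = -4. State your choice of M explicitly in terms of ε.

M = 28/ε

Let ε > 0 be given. We seek M > 0 such that t > M implies |(-4t)/(t + 7) + 4| < ε.
(-4t)/(t + 7) + 4 = ((-4t) − (-4)(t + 7)) / ((t + 7)) = 28/((t + 7)).
For t > 0 we have t + 7 > t, so |(-4t)/(t + 7) + 4| = 28/((t + 7)) < 28/(t) = 28/t.
Thus |(-4t)/(t + 7) + 4| < ε whenever t > 28/ε.
Take M = 28/ε. If t > M then |(-4t)/(t + 7) + 4| < 28/t < ε.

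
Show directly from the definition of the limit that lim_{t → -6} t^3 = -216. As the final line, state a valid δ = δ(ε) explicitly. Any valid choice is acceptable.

Suppose ε > 0. We seek δ > 0 with 0 < |t + 6| < δ ⇒ |t^3 + 216| < ε.
Factor: t^3 + 216 = (t + 6)(t^2 - 6t + 36), so |t^3 + 216| = |t + 6|·|t^2 - 6t + 36|.
Restrict δ ≤ 1. Then |t + 6| < 1 gives |t| < 7, so by the triangle inequality |t^2 - 6t + 36| ≤ 7^2 + 6·7 + 36 = 127.
Hence |t^3 + 216| ≤ 127|t + 6|, which is < ε once |t + 6| < ε/127.
Take δ = min(1, ε/127). If 0 < |t + 6| < δ then both bounds hold and |t^3 + 216| ≤ 127|t + 6| < 127·(ε/127) = ε.

δ = min(1, ε/127)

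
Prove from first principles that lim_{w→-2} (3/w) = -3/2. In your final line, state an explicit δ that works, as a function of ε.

δ = min(1, (2/3)ε)

Let ε > 0 be given. We seek δ > 0 such that 0 < |w + 2| < δ implies |3/w + 3/2| < ε.
|3/w + 3/2| = 3·|-2 − w|/(2·|w|) = 3|w + 2|/(2|w|).
Restrict δ ≤ 1. Then |w + 2| < 1 gives |w| > 1, so 2|w| > 2.
Then |3/w + 3/2| < 3|w + 2|/2, which is < ε when |w + 2| < (2/3)ε.
Take δ = min(1, (2/3)ε). Then 0 < |w + 2| < δ gives both |w + 2| < 1 and |w + 2| < (2/3)ε, so |3/w + 3/2| < ε.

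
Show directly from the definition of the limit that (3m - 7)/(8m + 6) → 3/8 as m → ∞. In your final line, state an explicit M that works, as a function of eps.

Let eps > 0 be given. For m ≥ 1, |(3m - 7)/(8m + 6) − (3/8)| = |-74|/(8(8m + 6)) = 74/(8(8m + 6)).
Since 8m + 6 ≥ 8m for m ≥ 1, this is ≤ 74/(8·8m) = (37/32)/m.
So |(3m - 7)/(8m + 6) − (3/8)| < eps whenever m > (37/32)/eps.
Take M = (37/32)/eps. If m > M then |(3m - 7)/(8m + 6) − (3/8)| ≤ (37/32)/m < eps.

M = (37/32)/eps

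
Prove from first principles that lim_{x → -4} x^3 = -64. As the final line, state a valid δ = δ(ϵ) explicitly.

Let ϵ > 0 be given. We seek δ > 0 with 0 < |x + 4| < δ ⇒ |x^3 + 64| < ϵ.
Factor: x^3 + 64 = (x + 4)(x^2 - 4x + 16), so |x^3 + 64| = |x + 4|·|x^2 - 4x + 16|.
Restrict δ ≤ 2. Then |x + 4| < 2 gives |x| < 6, so by the triangle inequality |x^2 - 4x + 16| ≤ 6^2 + 4·6 + 16 = 76.
Hence |x^3 + 64| ≤ 76|x + 4|, which is < ϵ once |x + 4| < ϵ/76.
Take δ = min(2, ϵ/76). If 0 < |x + 4| < δ then both bounds hold and |x^3 + 64| ≤ 76|x + 4| < 76·(ϵ/76) = ϵ.

δ = min(2, ϵ/76)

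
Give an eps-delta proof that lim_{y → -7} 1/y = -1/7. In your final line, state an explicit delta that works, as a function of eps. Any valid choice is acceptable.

delta = min(7/2, (49/2)eps)

Suppose eps > 0. We seek delta > 0 such that 0 < |y + 7| < delta implies |1/y + 1/7| < eps.
|1/y + 1/7| = |-7 − y|/(7·|y|) = |y + 7|/(7|y|).
Require delta ≤ 7/2 so that |y| > 7 − 7/2 = 7/2, hence 7|y| > 49/2.
Then |1/y + 1/7| < |y + 7|/(49/2), which is < eps when |y + 7| < (49/2)eps.
Take delta = min(7/2, (49/2)eps). Then 0 < |y + 7| < delta gives both |y + 7| < 7/2 and |y + 7| < (49/2)eps, so |1/y + 1/7| < eps.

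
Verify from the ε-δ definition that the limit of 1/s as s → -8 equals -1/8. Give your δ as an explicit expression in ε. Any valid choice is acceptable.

δ = min(4, 32ε)

Suppose ε > 0. We seek δ > 0 such that 0 < |s + 8| < δ implies |1/s + 1/8| < ε.
|1/s + 1/8| = |-8 − s|/(8·|s|) = |s + 8|/(8|s|).
Require δ ≤ 4 so that |s| > 8 − 4 = 4, hence 8|s| > 32.
Then |1/s + 1/8| < |s + 8|/32, which is < ε when |s + 8| < 32ε.
Take δ = min(4, 32ε). Then 0 < |s + 8| < δ gives both |s + 8| < 4 and |s + 8| < 32ε, so |1/s + 1/8| < ε.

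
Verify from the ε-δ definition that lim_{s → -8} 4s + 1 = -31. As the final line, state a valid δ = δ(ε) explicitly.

Let ε > 0 be given. We need δ > 0 so that 0 < |s + 8| < δ implies |(4s + 1) + 31| < ε.
Since (4s + 1) + 31 = 4(s + 8), we have |(4s + 1) + 31| = 4|s + 8|.
Thus it suffices that |s + 8| < ε/4.
Choosing δ = ε/4 gives |(4s + 1) + 31| = 4|s + 8| < ε whenever |s + 8| < δ.

δ = ε/4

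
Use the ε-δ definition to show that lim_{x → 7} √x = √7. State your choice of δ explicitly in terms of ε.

δ = min(7, √7·ε)

Fix ε > 0. We want δ > 0 such that 0 < |x − 7| < δ implies |√x − √7| < ε.
Multiplying by the conjugate, |√x − √7| = |x − 7|/(√x + √7).
Restrict δ ≤ 7 so that |x − 7| < 7 forces x > 0, and then √x + √7 > √7.
Hence |√x − √7| < |x − 7|/√7, which is < ε once |x − 7| < √7·ε.
Take δ = min(7, √7·ε). If 0 < |x − 7| < δ then x > 0 and |√x − √7| < |x − 7|/√7 < ε.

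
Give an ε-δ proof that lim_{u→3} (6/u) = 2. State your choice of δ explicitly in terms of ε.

Suppose ε > 0. We seek δ > 0 such that 0 < |u − 3| < δ implies |6/u − 2| < ε.
|6/u − 2| = 6·|3 − u|/(3·|u|) = 6|u − 3|/(3|u|).
Require δ ≤ 3/2 so that |u| > 3 − 3/2 = 3/2, hence 3|u| > 9/2.
Then |6/u − 2| < 6|u − 3|/(9/2), which is < ε when |u − 3| < (3/4)ε.
Take δ = min(3/2, (3/4)ε). Then 0 < |u − 3| < δ gives both |u − 3| < 3/2 and |u − 3| < (3/4)ε, so |6/u − 2| < ε.

δ = min(3/2, (3/4)ε)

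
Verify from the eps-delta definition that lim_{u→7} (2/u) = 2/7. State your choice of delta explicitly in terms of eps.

Suppose eps > 0. We seek delta > 0 such that 0 < |u − 7| < delta implies |2/u − (2/7)| < eps.
|2/u − (2/7)| = 2·|7 − u|/(7·|u|) = 2|u − 7|/(7|u|).
Require delta ≤ 7/2 so that |u| > 7 − 7/2 = 7/2, hence 7|u| > 49/2.
Then |2/u − (2/7)| < 2|u − 7|/(49/2), which is < eps when |u − 7| < (49/4)eps.
Take delta = min(7/2, (49/4)eps). Then 0 < |u − 7| < delta gives both |u − 7| < 7/2 and |u − 7| < (49/4)eps, so |2/u − (2/7)| < eps.

delta = min(7/2, (49/4)eps)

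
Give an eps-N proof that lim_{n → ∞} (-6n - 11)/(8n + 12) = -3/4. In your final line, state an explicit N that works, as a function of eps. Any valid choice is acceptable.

N = (1/4)/eps

Suppose eps > 0. For n ≥ 1, |(-6n - 11)/(8n + 12) + 3/4| = |-16|/(8(8n + 12)) = 16/(8(8n + 12)).
Since 8n + 12 ≥ 8n for n ≥ 1, this is ≤ 16/(8·8n) = (1/4)/n.
So |(-6n - 11)/(8n + 12) + 3/4| < eps whenever n > (1/4)/eps.
Take N = (1/4)/eps. If n > N then |(-6n - 11)/(8n + 12) + 3/4| ≤ (1/4)/n < eps.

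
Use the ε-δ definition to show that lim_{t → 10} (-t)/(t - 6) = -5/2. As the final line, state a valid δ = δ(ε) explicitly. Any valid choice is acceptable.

Let ε > 0 be given. We want δ > 0 with 0 < |t − 10| < δ ⇒ |(-t)/(t - 6) + 5/2| < ε.
Combining over a common denominator, (-t)/(t - 6) + 5/2 = [(-t)·4 − (-10)·(t - 6)] / [4·(t - 6)] = 6(t − 10) / (4(t - 6)).
So |(-t)/(t - 6) + 5/2| = 6|t − 10| / (4·|t − 6|).
Require δ ≤ 2, so |t − 6| ≥ |4| − |t − 10| > 4 − 2 = 2.
Hence |(-t)/(t - 6) + 5/2| < 6|t − 10|/(4·2) = (3/4)|t − 10|, which is < ε once |t − 10| < (4/3)ε.
Take δ = min(2, (4/3)ε). Then 0 < |t − 10| < δ forces both bounds, so |(-t)/(t - 6) + 5/2| < ε.

δ = min(2, (4/3)ε)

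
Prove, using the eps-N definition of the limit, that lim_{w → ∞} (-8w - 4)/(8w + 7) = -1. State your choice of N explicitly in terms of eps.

N = (3/8)/eps

Fix eps > 0. We seek N > 0 such that w > N implies |(-8w - 4)/(8w + 7) + 1| < eps.
(-8w - 4)/(8w + 7) + 1 = (8(-8w - 4) − (-8)(8w + 7)) / (8(8w + 7)) = 24/(8(8w + 7)).
For w > 0 we have 8w + 7 > 8w, so |(-8w - 4)/(8w + 7) + 1| = 24/(8(8w + 7)) < 24/(8·8w) = (3/8)/w.
Thus |(-8w - 4)/(8w + 7) + 1| < eps whenever w > (3/8)/eps.
Take N = (3/8)/eps. If w > N then |(-8w - 4)/(8w + 7) + 1| < (3/8)/w < eps.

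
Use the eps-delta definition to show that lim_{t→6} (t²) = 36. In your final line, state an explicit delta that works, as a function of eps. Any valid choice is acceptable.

delta = min(2, eps/14)

Let eps > 0. We seek delta > 0 with 0 < |t − 6| < delta ⇒ |t² − 36| < eps.
Factor: t² − 36 = (t − 6)(t + 6), so |t² − 36| = |t − 6|·|t + 6|.
Restrict delta ≤ 2. Then |t − 6| < 2 gives |t| < 8, so by the triangle inequality |t + 6| ≤ 8 + 6 = 14.
Hence |t² − 36| ≤ 14|t − 6|, which is < eps once |t − 6| < eps/14.
Take delta = min(2, eps/14). If 0 < |t − 6| < delta then both bounds hold and |t² − 36| ≤ 14|t − 6| < 14·(eps/14) = eps.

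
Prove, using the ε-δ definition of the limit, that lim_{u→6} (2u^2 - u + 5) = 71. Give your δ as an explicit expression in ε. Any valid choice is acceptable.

Let ε > 0 be given. We want δ > 0 such that 0 < |u − 6| < δ implies |(2u^2 - u + 5) − 71| < ε.
(2u^2 - u + 5) − 71 = 2u^2 - u - 66 = (u − 6)(2u + 11).
So |(2u^2 - u + 5) − 71| = |u − 6|·|2u + 11|.
Assume first that |u − 6| < 2, so |u| < 8. Then |2u + 11| ≤ 2·8 + 11 = 27.
Hence |(2u^2 - u + 5) − 71| ≤ 27|u − 6| < ε provided |u − 6| < ε/27.
Choosing δ = min(2, ε/27) ensures both conditions, hence |(2u^2 - u + 5) − 71| < ε.

δ = min(2, ε/27)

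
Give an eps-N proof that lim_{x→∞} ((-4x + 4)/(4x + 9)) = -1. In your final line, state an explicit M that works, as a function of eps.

Let eps > 0. We seek M > 0 such that x > M implies |(-4x + 4)/(4x + 9) + 1| < eps.
(-4x + 4)/(4x + 9) + 1 = (4(-4x + 4) − (-4)(4x + 9)) / (4(4x + 9)) = 52/(4(4x + 9)).
For x > 0 we have 4x + 9 > 4x, so |(-4x + 4)/(4x + 9) + 1| = 52/(4(4x + 9)) < 52/(4·4x) = (13/4)/x.
Thus |(-4x + 4)/(4x + 9) + 1| < eps whenever x > (13/4)/eps.
Take M = (13/4)/eps. If x > M then |(-4x + 4)/(4x + 9) + 1| < (13/4)/x < eps.

M = (13/4)/eps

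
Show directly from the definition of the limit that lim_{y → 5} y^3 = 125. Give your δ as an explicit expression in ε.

Let ε > 0. We seek δ > 0 with 0 < |y − 5| < δ ⇒ |y^3 − 125| < ε.
Factor: y^3 − 125 = (y − 5)(y^2 + 5y + 25), so |y^3 − 125| = |y − 5|·|y^2 + 5y + 25|.
Impose δ ≤ 1 so that |y| < 6; then |y^2 + 5y + 25| ≤ 91.
Hence |y^3 − 125| ≤ 91|y − 5|, which is < ε once |y − 5| < ε/91.
Take δ = min(1, ε/91). If 0 < |y − 5| < δ then both bounds hold and |y^3 − 125| ≤ 91|y − 5| < 91·(ε/91) = ε.

δ = min(1, ε/91)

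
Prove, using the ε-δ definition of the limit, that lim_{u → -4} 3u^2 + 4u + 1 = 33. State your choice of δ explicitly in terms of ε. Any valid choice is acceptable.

δ = min(1, ε/23)

Let ε > 0. We want δ > 0 such that 0 < |u + 4| < δ implies |(3u^2 + 4u + 1) − 33| < ε.
(3u^2 + 4u + 1) − 33 = 3u^2 + 4u - 32 = (u + 4)(3u - 8).
So |(3u^2 + 4u + 1) − 33| = |u + 4|·|3u - 8|.
Require δ ≤ 1. Then |u + 4| < 1 gives |u| < 5, and by the triangle inequality |3u - 8| ≤ 3·5 + 8 = 23.
Hence |(3u^2 + 4u + 1) − 33| ≤ 23|u + 4| < ε provided |u + 4| < ε/23.
Choosing δ = min(1, ε/23) ensures both conditions, hence |(3u^2 + 4u + 1) − 33| < ε.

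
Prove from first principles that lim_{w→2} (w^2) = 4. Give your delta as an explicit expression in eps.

delta = min(2, eps/6)

Let eps > 0 be given. We seek delta > 0 with 0 < |w − 2| < delta ⇒ |w^2 − 4| < eps.
Factor: w^2 − 4 = (w − 2)(w + 2), so |w^2 − 4| = |w − 2|·|w + 2|.
Restrict delta ≤ 2. Then |w − 2| < 2 gives |w| < 4, so by the triangle inequality |w + 2| ≤ 4 + 2 = 6.
Hence |w^2 − 4| ≤ 6|w − 2|, which is < eps once |w − 2| < eps/6.
Take delta = min(2, eps/6). If 0 < |w − 2| < delta then both bounds hold and |w^2 − 4| ≤ 6|w − 2| < 6·(eps/6) = eps.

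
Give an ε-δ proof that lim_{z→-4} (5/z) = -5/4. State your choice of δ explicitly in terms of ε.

Let ε > 0. We seek δ > 0 such that 0 < |z + 4| < δ implies |5/z + 5/4| < ε.
|5/z + 5/4| = 5·|-4 − z|/(4·|z|) = 5|z + 4|/(4|z|).
Restrict δ ≤ 2. Then |z + 4| < 2 gives |z| > 2, so 4|z| > 8.
Then |5/z + 5/4| < 5|z + 4|/8, which is < ε when |z + 4| < (8/5)ε.
Take δ = min(2, (8/5)ε). Then 0 < |z + 4| < δ gives both |z + 4| < 2 and |z + 4| < (8/5)ε, so |5/z + 5/4| < ε.

δ = min(2, (8/5)ε)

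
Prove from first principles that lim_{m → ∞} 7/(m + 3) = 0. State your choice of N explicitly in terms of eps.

Suppose eps > 0. For m ≥ 1, |7/(m + 3) − 0| = 7/(m + 3) ≤ 7/m.
We need 7/m < eps, i.e. m > 7/eps.
Take N = 7/eps. If m > N then |7/(m + 3)| ≤ 7/m < eps.

N = 7/eps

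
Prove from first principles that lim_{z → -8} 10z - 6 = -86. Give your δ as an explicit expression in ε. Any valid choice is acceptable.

Let ε > 0. We need δ > 0 so that 0 < |z + 8| < δ implies |(10z - 6) + 86| < ε.
Since (10z - 6) + 86 = 10(z + 8), we have |(10z - 6) + 86| = 10|z + 8|.
So 10|z + 8| < ε exactly when |z + 8| < ε/10.
Take δ = ε/10. If 0 < |z + 8| < δ then |(10z - 6) + 86| = 10|z + 8| < 10·(ε/10) = ε.

δ = ε/10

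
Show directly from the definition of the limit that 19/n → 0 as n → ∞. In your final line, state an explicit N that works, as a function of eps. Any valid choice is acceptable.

N = 19/eps

Fix eps > 0. For n ≥ 1, |19/n − 0| = 19/(n) ≤ 19/n.
We need 19/n < eps, i.e. n > 19/eps.
Take N = 19/eps. If n > N then |19/n| ≤ 19/n < eps.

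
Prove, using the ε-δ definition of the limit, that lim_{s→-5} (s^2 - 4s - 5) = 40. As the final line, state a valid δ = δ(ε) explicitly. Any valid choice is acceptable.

Suppose ε > 0. We want δ > 0 such that 0 < |s + 5| < δ implies |(s^2 - 4s - 5) − 40| < ε.
(s^2 - 4s - 5) − 40 = s^2 - 4s - 45 = (s + 5)(s - 9).
So |(s^2 - 4s - 5) − 40| = |s + 5|·|s - 9|.
Require δ ≤ 1. Then |s + 5| < 1 gives |s| < 6, and by the triangle inequality |s - 9| ≤ 6 + 9 = 15.
Hence |(s^2 - 4s - 5) − 40| ≤ 15|s + 5| < ε provided |s + 5| < ε/15.
Take δ = min(1, ε/15). Then 0 < |s + 5| < δ gives both |s + 5| < 1 and |s + 5| < ε/15, so |(s^2 - 4s - 5) − 40| < ε.

δ = min(1, ε/15)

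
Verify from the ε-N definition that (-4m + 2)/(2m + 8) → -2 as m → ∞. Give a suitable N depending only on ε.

N = 9/ε

Suppose ε > 0. For m ≥ 1, |(-4m + 2)/(2m + 8) + 2| = |36|/(2(2m + 8)) = 36/(2(2m + 8)).
Since 2m + 8 ≥ 2m for m ≥ 1, this is ≤ 36/(2·2m) = 9/m.
So |(-4m + 2)/(2m + 8) + 2| < ε whenever m > 9/ε.
Take N = 9/ε. If m > N then |(-4m + 2)/(2m + 8) + 2| ≤ 9/m < ε.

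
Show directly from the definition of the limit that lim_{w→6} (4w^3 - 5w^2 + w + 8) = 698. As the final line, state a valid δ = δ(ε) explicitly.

δ = min(1, ε/444)

Fix ε > 0. We want δ > 0 such that 0 < |w − 6| < δ implies |(4w^3 - 5w^2 + w + 8) − 698| < ε.
(4w^3 - 5w^2 + w + 8) − 698 = 4w^3 - 5w^2 + w - 690 = (w − 6)(4w^2 + 19w + 115).
So |(4w^3 - 5w^2 + w + 8) − 698| = |w − 6|·|4w^2 + 19w + 115|.
Assume first that |w − 6| < 1, so |w| < 7. Then |4w^2 + 19w + 115| ≤ 4·7^2 + 19·7 + 115 = 444.
Hence |(4w^3 - 5w^2 + w + 8) − 698| ≤ 444|w − 6| < ε provided |w − 6| < ε/444.
Choosing δ = min(1, ε/444) ensures both conditions, hence |(4w^3 - 5w^2 + w + 8) − 698| < ε.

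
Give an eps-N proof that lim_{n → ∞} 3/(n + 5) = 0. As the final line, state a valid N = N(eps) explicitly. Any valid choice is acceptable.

Let eps > 0. For n ≥ 1, |3/(n + 5) − 0| = 3/(n + 5) ≤ 3/n.
We need 3/n < eps, i.e. n > 3/eps.
Take N = 3/eps. If n > N then |3/(n + 5)| ≤ 3/n < eps.

N = 3/eps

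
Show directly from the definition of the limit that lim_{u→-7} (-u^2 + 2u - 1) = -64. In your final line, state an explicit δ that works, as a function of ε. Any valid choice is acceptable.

Let ε > 0 be given. We want δ > 0 such that 0 < |u + 7| < δ implies |(-u^2 + 2u - 1) + 64| < ε.
(-u^2 + 2u - 1) + 64 = -u^2 + 2u + 63 = (u + 7)(-u + 9).
So |(-u^2 + 2u - 1) + 64| = |u + 7|·|-u + 9|.
Require δ ≤ 2. Then |u + 7| < 2 gives |u| < 9, and by the triangle inequality |-u + 9| ≤ 9 + 9 = 18.
Hence |(-u^2 + 2u - 1) + 64| ≤ 18|u + 7| < ε provided |u + 7| < ε/18.
Choosing δ = min(2, ε/18) ensures both conditions, hence |(-u^2 + 2u - 1) + 64| < ε.

δ = min(2, ε/18)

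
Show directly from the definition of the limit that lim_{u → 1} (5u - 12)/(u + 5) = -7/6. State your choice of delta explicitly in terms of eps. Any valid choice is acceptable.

Suppose eps > 0. We want delta > 0 with 0 < |u − 1| < delta ⇒ |(5u - 12)/(u + 5) + 7/6| < eps.
Combining over a common denominator, (5u - 12)/(u + 5) + 7/6 = [(5u - 12)·6 − (-7)·(u + 5)] / [6·(u + 5)] = 37(u − 1) / (6(u + 5)).
So |(5u - 12)/(u + 5) + 7/6| = 37|u − 1| / (6·|u + 5|).
Require delta ≤ 3, so |u + 5| ≥ |6| − |u − 1| > 6 − 3 = 3.
Hence |(5u - 12)/(u + 5) + 7/6| < 37|u − 1|/(6·3) = (37/18)|u − 1|, which is < eps once |u − 1| < (18/37)eps.
Take delta = min(3, (18/37)eps). Then 0 < |u − 1| < delta forces both bounds, so |(5u - 12)/(u + 5) + 7/6| < eps.

delta = min(3, (18/37)eps)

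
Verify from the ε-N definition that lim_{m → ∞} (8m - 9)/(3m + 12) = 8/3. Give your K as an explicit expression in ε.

Let ε > 0. For m ≥ 1, |(8m - 9)/(3m + 12) − (8/3)| = |-123|/(3(3m + 12)) = 123/(3(3m + 12)).
Since 3m + 12 ≥ 3m for m ≥ 1, this is ≤ 123/(3·3m) = (41/3)/m.
So |(8m - 9)/(3m + 12) − (8/3)| < ε whenever m > (41/3)/ε.
Take K = (41/3)/ε. If m > K then |(8m - 9)/(3m + 12) − (8/3)| ≤ (41/3)/m < ε.

K = (41/3)/ε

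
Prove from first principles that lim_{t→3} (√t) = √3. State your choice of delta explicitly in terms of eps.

Suppose eps > 0. We want delta > 0 such that 0 < |t − 3| < delta implies |√t − √3| < eps.
Rationalise: √t − √3 = (t − 3)/(√t + √3), so |√t − √3| = |t − 3|/(√t + √3).
Restrict delta ≤ 3 so that |t − 3| < 3 forces t > 0, and then √t + √3 > √3.
Hence |√t − √3| < |t − 3|/√3, which is < eps once |t − 3| < √3·eps.
Take delta = min(3, √3·eps). If 0 < |t − 3| < delta then t > 0 and |√t − √3| < |t − 3|/√3 < eps.

delta = min(3, √3·eps)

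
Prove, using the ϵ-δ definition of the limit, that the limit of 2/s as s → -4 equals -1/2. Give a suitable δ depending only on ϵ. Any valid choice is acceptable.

δ = min(2, 4ϵ)

Let ϵ > 0. We seek δ > 0 such that 0 < |s + 4| < δ implies |2/s + 1/2| < ϵ.
|2/s + 1/2| = 2·|-4 − s|/(4·|s|) = 2|s + 4|/(4|s|).
Require δ ≤ 2 so that |s| > 4 − 2 = 2, hence 4|s| > 8.
Then |2/s + 1/2| < 2|s + 4|/8, which is < ϵ when |s + 4| < 4ϵ.
Take δ = min(2, 4ϵ). Then 0 < |s + 4| < δ gives both |s + 4| < 2 and |s + 4| < 4ϵ, so |2/s + 1/2| < ϵ.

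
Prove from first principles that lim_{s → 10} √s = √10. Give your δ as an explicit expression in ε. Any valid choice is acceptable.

Fix ε > 0. We want δ > 0 such that 0 < |s − 10| < δ implies |√s − √10| < ε.
Rationalise: √s − √10 = (s − 10)/(√s + √10), so |√s − √10| = |s − 10|/(√s + √10).
Restrict δ ≤ 10 so that |s − 10| < 10 forces s > 0, and then √s + √10 > √10.
Hence |√s − √10| < |s − 10|/√10, which is < ε once |s − 10| < √10·ε.
Take δ = min(10, √10·ε). If 0 < |s − 10| < δ then s > 0 and |√s − √10| < |s − 10|/√10 < ε.

δ = min(10, √10·ε)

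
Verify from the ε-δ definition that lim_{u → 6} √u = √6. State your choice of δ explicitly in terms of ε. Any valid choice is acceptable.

δ = min(6, √6·ε)

Fix ε > 0. We want δ > 0 such that 0 < |u − 6| < δ implies |√u − √6| < ε.
Multiplying by the conjugate, |√u − √6| = |u − 6|/(√u + √6).
Restrict δ ≤ 6 so that |u − 6| < 6 forces u > 0, and then √u + √6 > √6.
Hence |√u − √6| < |u − 6|/√6, which is < ε once |u − 6| < √6·ε.
Take δ = min(6, √6·ε). If 0 < |u − 6| < δ then u > 0 and |√u − √6| < |u − 6|/√6 < ε.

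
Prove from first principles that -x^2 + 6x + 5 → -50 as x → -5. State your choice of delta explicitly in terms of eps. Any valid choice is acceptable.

delta = min(1, eps/17)

Suppose eps > 0. We want delta > 0 such that 0 < |x + 5| < delta implies |(-x^2 + 6x + 5) + 50| < eps.
(-x^2 + 6x + 5) + 50 = -x^2 + 6x + 55 = (x + 5)(-x + 11).
So |(-x^2 + 6x + 5) + 50| = |x + 5|·|-x + 11|.
Require delta ≤ 1. Then |x + 5| < 1 gives |x| < 6, and by the triangle inequality |-x + 11| ≤ 6 + 11 = 17.
Hence |(-x^2 + 6x + 5) + 50| ≤ 17|x + 5| < eps provided |x + 5| < eps/17.
Choosing delta = min(1, eps/17) ensures both conditions, hence |(-x^2 + 6x + 5) + 50| < eps.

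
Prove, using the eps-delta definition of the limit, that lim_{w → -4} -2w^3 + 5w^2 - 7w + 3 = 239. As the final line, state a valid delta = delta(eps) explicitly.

delta = min(1, eps/174)

Fix eps > 0. We want delta > 0 such that 0 < |w + 4| < delta implies |(-2w^3 + 5w^2 - 7w + 3) − 239| < eps.
(-2w^3 + 5w^2 - 7w + 3) − 239 = -2w^3 + 5w^2 - 7w - 236 = (w + 4)(-2w^2 + 13w - 59).
So |(-2w^3 + 5w^2 - 7w + 3) − 239| = |w + 4|·|-2w^2 + 13w - 59|.
Require delta ≤ 1. Then |w + 4| < 1 gives |w| < 5, and by the triangle inequality |-2w^2 + 13w - 59| ≤ 2·5^2 + 13·5 + 59 = 174.
Hence |(-2w^3 + 5w^2 - 7w + 3) − 239| ≤ 174|w + 4| < eps provided |w + 4| < eps/174.
Take delta = min(1, eps/174). Then 0 < |w + 4| < delta gives both |w + 4| < 1 and |w + 4| < eps/174, so |(-2w^3 + 5w^2 - 7w + 3) − 239| < eps.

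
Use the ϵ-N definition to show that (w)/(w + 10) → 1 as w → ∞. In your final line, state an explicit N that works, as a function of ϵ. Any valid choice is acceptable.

N = 10/ϵ

Fix ϵ > 0. We seek N > 0 such that w > N implies |(w)/(w + 10) − 1| < ϵ.
(w)/(w + 10) − 1 = ((w) − (w + 10)) / ((w + 10)) = -10/((w + 10)).
For w > 0 we have w + 10 > w, so |(w)/(w + 10) − 1| = 10/((w + 10)) < 10/(w) = 10/w.
Thus |(w)/(w + 10) − 1| < ϵ whenever w > 10/ϵ.
Take N = 10/ϵ. If w > N then |(w)/(w + 10) − 1| < 10/w < ϵ.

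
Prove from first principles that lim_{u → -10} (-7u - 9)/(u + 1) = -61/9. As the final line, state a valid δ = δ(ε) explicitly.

δ = min(9/2, (81/4)ε)

Let ε > 0. We want δ > 0 with 0 < |u + 10| < δ ⇒ |(-7u - 9)/(u + 1) + 61/9| < ε.
Combining over a common denominator, (-7u - 9)/(u + 1) + 61/9 = [(-7u - 9)·(-9) − 61·(u + 1)] / [(-9)·(u + 1)] = 2(u + 10) / ((-9)(u + 1)).
So |(-7u - 9)/(u + 1) + 61/9| = 2|u + 10| / (9·|u + 1|).
Restrict δ ≤ 9/2. Then |u + 10| < 9/2 gives |u + 1| = |(u + 10) + (-9)| ≥ 9 − 9/2 = 9/2.
Hence |(-7u - 9)/(u + 1) + 61/9| < 2|u + 10|/(9·(9/2)) = (4/81)|u + 10|, which is < ε once |u + 10| < (81/4)ε.
Take δ = min(9/2, (81/4)ε). Then 0 < |u + 10| < δ forces both bounds, so |(-7u - 9)/(u + 1) + 61/9| < ε.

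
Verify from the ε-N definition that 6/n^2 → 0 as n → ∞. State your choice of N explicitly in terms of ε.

N = (6/ε)^{1/2}

Let ε > 0. For n ≥ 1, |6/n^2 − 0| = 6/n^2.
6/n^2 < ε ⇔ n^2 > 6/ε ⇔ n > (6/ε)^{1/2}.
Take N = (6/ε)^{1/2}. Then n > N implies 6/n^2 < ε.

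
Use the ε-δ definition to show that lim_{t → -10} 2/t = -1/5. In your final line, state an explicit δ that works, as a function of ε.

δ = min(5, 25ε)

Let ε > 0. We seek δ > 0 such that 0 < |t + 10| < δ implies |2/t + 1/5| < ε.
|2/t + 1/5| = 2·|-10 − t|/(10·|t|) = 2|t + 10|/(10|t|).
Require δ ≤ 5 so that |t| > 10 − 5 = 5, hence 10|t| > 50.
Then |2/t + 1/5| < 2|t + 10|/50, which is < ε when |t + 10| < 25ε.
Take δ = min(5, 25ε). Then 0 < |t + 10| < δ gives both |t + 10| < 5 and |t + 10| < 25ε, so |2/t + 1/5| < ε.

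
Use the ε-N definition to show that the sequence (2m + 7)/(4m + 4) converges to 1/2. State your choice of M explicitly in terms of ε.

Fix ε > 0. For m ≥ 1, |(2m + 7)/(4m + 4) − (1/2)| = |20|/(4(4m + 4)) = 20/(4(4m + 4)).
Since 4m + 4 ≥ 4m for m ≥ 1, this is ≤ 20/(4·4m) = (5/4)/m.
So |(2m + 7)/(4m + 4) − (1/2)| < ε whenever m > (5/4)/ε.
Take M = (5/4)/ε. If m > M then |(2m + 7)/(4m + 4) − (1/2)| ≤ (5/4)/m < ε.

M = (5/4)/ε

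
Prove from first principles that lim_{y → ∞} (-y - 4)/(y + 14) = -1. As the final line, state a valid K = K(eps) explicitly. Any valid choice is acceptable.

K = 10/eps

Let eps > 0. We seek K > 0 such that y > K implies |(-y - 4)/(y + 14) + 1| < eps.
(-y - 4)/(y + 14) + 1 = ((-y - 4) − (-1)(y + 14)) / ((y + 14)) = 10/((y + 14)).
For y > 0 we have y + 14 > y, so |(-y - 4)/(y + 14) + 1| = 10/((y + 14)) < 10/(y) = 10/y.
Thus |(-y - 4)/(y + 14) + 1| < eps whenever y > 10/eps.
Take K = 10/eps. If y > K then |(-y - 4)/(y + 14) + 1| < 10/y < eps.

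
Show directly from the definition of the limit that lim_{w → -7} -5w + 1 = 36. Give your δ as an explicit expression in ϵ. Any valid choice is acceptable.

Let ϵ > 0. We need δ > 0 so that 0 < |w + 7| < δ implies |(-5w + 1) − 36| < ϵ.
|(-5w + 1) − 36| = |-5w - 35| = 5|w + 7|.
So 5|w + 7| < ϵ exactly when |w + 7| < ϵ/5.
Choosing δ = ϵ/5 gives |(-5w + 1) − 36| = 5|w + 7| < ϵ whenever |w + 7| < δ.

δ = ϵ/5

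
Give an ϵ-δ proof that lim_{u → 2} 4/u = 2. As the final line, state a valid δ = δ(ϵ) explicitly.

Let ϵ > 0. We seek δ > 0 such that 0 < |u − 2| < δ implies |4/u − 2| < ϵ.
|4/u − 2| = 4·|2 − u|/(2·|u|) = 4|u − 2|/(2|u|).
Restrict δ ≤ 1. Then |u − 2| < 1 gives |u| > 1, so 2|u| > 2.
Then |4/u − 2| < 4|u − 2|/2, which is < ϵ when |u − 2| < (1/2)ϵ.
Take δ = min(1, (1/2)ϵ). Then 0 < |u − 2| < δ gives both |u − 2| < 1 and |u − 2| < (1/2)ϵ, so |4/u − 2| < ϵ.

δ = min(1, (1/2)ϵ)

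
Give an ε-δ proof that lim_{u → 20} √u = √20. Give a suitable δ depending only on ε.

Suppose ε > 0. We want δ > 0 such that 0 < |u − 20| < δ implies |√u − √20| < ε.
Rationalise: √u − √20 = (u − 20)/(√u + √20), so |√u − √20| = |u − 20|/(√u + √20).
Restrict δ ≤ 20 so that |u − 20| < 20 forces u > 0, and then √u + √20 > √20.
Hence |√u − √20| < |u − 20|/√20, which is < ε once |u − 20| < √20·ε.
Take δ = min(20, √20·ε). If 0 < |u − 20| < δ then u > 0 and |√u − √20| < |u − 20|/√20 < ε.

δ = min(20, √20·ε)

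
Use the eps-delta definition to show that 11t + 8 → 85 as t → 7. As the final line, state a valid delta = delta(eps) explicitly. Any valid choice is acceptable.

delta = eps/11

Let eps > 0. We need delta > 0 so that 0 < |t − 7| < delta implies |(11t + 8) − 85| < eps.
|(11t + 8) − 85| = |11t - 77| = 11|t − 7|.
Thus it suffices that |t − 7| < eps/11.
Take delta = eps/11. If 0 < |t − 7| < delta then |(11t + 8) − 85| = 11|t − 7| < 11·(eps/11) = eps.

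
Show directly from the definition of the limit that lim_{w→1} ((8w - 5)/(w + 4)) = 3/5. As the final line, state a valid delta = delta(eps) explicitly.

delta = min(5/2, (25/74)eps)

Suppose eps > 0. We want delta > 0 with 0 < |w − 1| < delta ⇒ |(8w - 5)/(w + 4) − (3/5)| < eps.
Combining over a common denominator, (8w - 5)/(w + 4) − (3/5) = [(8w - 5)·5 − 3·(w + 4)] / [5·(w + 4)] = 37(w − 1) / (5(w + 4)).
So |(8w - 5)/(w + 4) − (3/5)| = 37|w − 1| / (5·|w + 4|).
Restrict delta ≤ 5/2. Then |w − 1| < 5/2 gives |w + 4| = |(w − 1) + 5| ≥ 5 − 5/2 = 5/2.
Hence |(8w - 5)/(w + 4) − (3/5)| < 37|w − 1|/(5·(5/2)) = (74/25)|w − 1|, which is < eps once |w − 1| < (25/74)eps.
Take delta = min(5/2, (25/74)eps). Then 0 < |w − 1| < delta forces both bounds, so |(8w - 5)/(w + 4) − (3/5)| < eps.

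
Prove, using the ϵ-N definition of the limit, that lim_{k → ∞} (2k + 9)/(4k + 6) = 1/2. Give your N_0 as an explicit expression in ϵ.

Let ϵ > 0. For k ≥ 1, |(2k + 9)/(4k + 6) − (1/2)| = |24|/(4(4k + 6)) = 24/(4(4k + 6)).
Since 4k + 6 ≥ 4k for k ≥ 1, this is ≤ 24/(4·4k) = (3/2)/k.
So |(2k + 9)/(4k + 6) − (1/2)| < ϵ whenever k > (3/2)/ϵ.
Take N_0 = (3/2)/ϵ. If k > N_0 then |(2k + 9)/(4k + 6) − (1/2)| ≤ (3/2)/k < ϵ.

N_0 = (3/2)/ϵ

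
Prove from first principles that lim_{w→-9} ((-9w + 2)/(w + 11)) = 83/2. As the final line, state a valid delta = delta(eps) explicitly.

delta = min(1, (2/101)eps)

Let eps > 0. We want delta > 0 with 0 < |w + 9| < delta ⇒ |(-9w + 2)/(w + 11) − (83/2)| < eps.
Combining over a common denominator, (-9w + 2)/(w + 11) − (83/2) = [(-9w + 2)·2 − 83·(w + 11)] / [2·(w + 11)] = -101(w + 9) / (2(w + 11)).
So |(-9w + 2)/(w + 11) − (83/2)| = 101|w + 9| / (2·|w + 11|).
Restrict delta ≤ 1. Then |w + 9| < 1 gives |w + 11| = |(w + 9) + 2| ≥ 2 − 1 = 1.
Hence |(-9w + 2)/(w + 11) − (83/2)| < 101|w + 9|/(2·1) = (101/2)|w + 9|, which is < eps once |w + 9| < (2/101)eps.
Take delta = min(1, (2/101)eps). Then 0 < |w + 9| < delta forces both bounds, so |(-9w + 2)/(w + 11) − (83/2)| < eps.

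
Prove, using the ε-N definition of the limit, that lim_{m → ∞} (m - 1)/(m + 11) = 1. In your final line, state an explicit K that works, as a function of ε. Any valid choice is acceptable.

Fix ε > 0. For m ≥ 1, |(m - 1)/(m + 11) − 1| = |-12|/((m + 11)) = 12/((m + 11)).
Since m + 11 ≥ m for m ≥ 1, this is ≤ 12/(m) = 12/m.
So |(m - 1)/(m + 11) − 1| < ε whenever m > 12/ε.
Take K = 12/ε. If m > K then |(m - 1)/(m + 11) − 1| ≤ 12/m < ε.

K = 12/ε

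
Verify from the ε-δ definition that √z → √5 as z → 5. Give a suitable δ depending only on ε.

δ = min(5, √5·ε)

Let ε > 0. We want δ > 0 such that 0 < |z − 5| < δ implies |√z − √5| < ε.
Rationalise: √z − √5 = (z − 5)/(√z + √5), so |√z − √5| = |z − 5|/(√z + √5).
Restrict δ ≤ 5 so that |z − 5| < 5 forces z > 0, and then √z + √5 > √5.
Hence |√z − √5| < |z − 5|/√5, which is < ε once |z − 5| < √5·ε.
Take δ = min(5, √5·ε). If 0 < |z − 5| < δ then z > 0 and |√z − √5| < |z − 5|/√5 < ε.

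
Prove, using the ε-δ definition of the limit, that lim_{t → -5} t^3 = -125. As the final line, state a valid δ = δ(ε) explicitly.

Let ε > 0 be given. We seek δ > 0 with 0 < |t + 5| < δ ⇒ |t^3 + 125| < ε.
Factor: t^3 + 125 = (t + 5)(t^2 - 5t + 25), so |t^3 + 125| = |t + 5|·|t^2 - 5t + 25|.
Restrict δ ≤ 1. Then |t + 5| < 1 gives |t| < 6, so by the triangle inequality |t^2 - 5t + 25| ≤ 6^2 + 5·6 + 25 = 91.
Hence |t^3 + 125| ≤ 91|t + 5|, which is < ε once |t + 5| < ε/91.
Take δ = min(1, ε/91). If 0 < |t + 5| < δ then both bounds hold and |t^3 + 125| ≤ 91|t + 5| < 91·(ε/91) = ε.

δ = min(1, ε/91)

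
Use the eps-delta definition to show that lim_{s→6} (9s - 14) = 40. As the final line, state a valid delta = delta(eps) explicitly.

delta = eps/9

Fix eps > 0. We need delta > 0 so that 0 < |s − 6| < delta implies |(9s - 14) − 40| < eps.
|(9s - 14) − 40| = |9s - 54| = 9|s − 6|.
So 9|s − 6| < eps exactly when |s − 6| < eps/9.
Choosing delta = eps/9 gives |(9s - 14) − 40| = 9|s − 6| < eps whenever |s − 6| < delta.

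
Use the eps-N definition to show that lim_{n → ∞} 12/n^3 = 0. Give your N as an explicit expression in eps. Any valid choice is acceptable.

N = (12/eps)^{1/3}

Let eps > 0. For n ≥ 1, |12/n^3 − 0| = 12/n^3.
12/n^3 < eps ⇔ n^3 > 12/eps ⇔ n > (12/eps)^{1/3}.
Take N = (12/eps)^{1/3}. Then n > N implies 12/n^3 < eps.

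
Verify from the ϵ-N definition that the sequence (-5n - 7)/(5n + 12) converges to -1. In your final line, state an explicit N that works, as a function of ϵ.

Let ϵ > 0 be given. For n ≥ 1, |(-5n - 7)/(5n + 12) + 1| = |25|/(5(5n + 12)) = 25/(5(5n + 12)).
Since 5n + 12 ≥ 5n for n ≥ 1, this is ≤ 25/(5·5n) = 1/n.
So |(-5n - 7)/(5n + 12) + 1| < ϵ whenever n > 1/ϵ.
Take N = 1/ϵ. If n > N then |(-5n - 7)/(5n + 12) + 1| ≤ 1/n < ϵ.

N = 1/ϵ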